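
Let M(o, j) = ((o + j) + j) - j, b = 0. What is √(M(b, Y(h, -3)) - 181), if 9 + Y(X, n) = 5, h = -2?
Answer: I*√185 ≈ 13.601*I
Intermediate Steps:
Y(X, n) = -4 (Y(X, n) = -9 + 5 = -4)
M(o, j) = j + o (M(o, j) = ((j + o) + j) - j = (o + 2*j) - j = j + o)
√(M(b, Y(h, -3)) - 181) = √((-4 + 0) - 181) = √(-4 - 181) = √(-185) = I*√185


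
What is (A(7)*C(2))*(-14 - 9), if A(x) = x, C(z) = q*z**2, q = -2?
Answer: 1288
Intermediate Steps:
C(z) = -2*z**2
(A(7)*C(2))*(-14 - 9) = (7*(-2*2**2))*(-14 - 9) = (7*(-2*4))*(-23) = (7*(-8))*(-23) = -56*(-23) = 1288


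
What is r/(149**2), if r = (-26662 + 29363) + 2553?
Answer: 5254/22201 ≈ 0.23666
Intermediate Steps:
r = 5254 (r = 2701 + 2553 = 5254)
r/(149**2) = 5254/(149**2) = 5254/22201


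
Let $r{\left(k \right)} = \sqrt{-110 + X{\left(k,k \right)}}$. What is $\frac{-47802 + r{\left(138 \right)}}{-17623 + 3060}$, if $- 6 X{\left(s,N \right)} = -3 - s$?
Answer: $\frac{47802}{14563} - \frac{i \sqrt{346}}{29126} \approx 3.2824 - 0.00063864 i$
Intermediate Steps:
$X{\left(s,N \right)} = \frac{1}{2} + \frac{s}{6}$ ($X{\left(s,N \right)} = - \frac{-3 - s}{6} = \frac{1}{2} + \frac{s}{6}$)
$r{\left(k \right)} = \sqrt{- \frac{219}{2} + \frac{k}{6}}$ ($r{\left(k \right)} = \sqrt{-110 + \left(\frac{1}{2} + \frac{k}{6}\right)} = \sqrt{- \frac{219}{2} + \frac{k}{6}}$)
$\frac{-47802 + r{\left(138 \right)}}{-17623 + 3060} = \frac{-47802 + \frac{\sqrt{-3942 + 6 \cdot 138}}{6}}{-17623 + 3060} = \frac{-47802 + \frac{\sqrt{-3942 + 828}}{6}}{-14563} = \left(-47802 + \frac{\sqrt{-3114}}{6}\right) \left(- \frac{1}{14563}\right) = \left(-47802 + \frac{3 i \sqrt{346}}{6}\right) \left(- \frac{1}{14563}\right) = \left(-47802 + \frac{i \sqrt{346}}{2}\right) \left(- \frac{1}{14563}\right) = \frac{47802}{14563} - \frac{i \sqrt{346}}{29126}$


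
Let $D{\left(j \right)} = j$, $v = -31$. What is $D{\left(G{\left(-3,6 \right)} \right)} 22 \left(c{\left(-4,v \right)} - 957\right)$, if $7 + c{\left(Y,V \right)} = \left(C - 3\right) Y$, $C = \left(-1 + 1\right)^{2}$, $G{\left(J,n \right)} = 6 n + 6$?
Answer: $-879648$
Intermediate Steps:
$G{\left(J,n \right)} = 6 + 6 n$
$C = 0$ ($C = 0^{2} = 0$)
$c{\left(Y,V \right)} = -7 - 3 Y$ ($c{\left(Y,V \right)} = -7 + \left(0 - 3\right) Y = -7 - 3 Y$)
$D{\left(G{\left(-3,6 \right)} \right)} 22 \left(c{\left(-4,v \right)} - 957\right) = \left(6 + 6 \cdot 6\right) 22 \left(\left(-7 - -12\right) - 957\right) = \left(6 + 36\right) 22 \left(\left(-7 + 12\right) - 957\right) = 42 \cdot 22 \left(5 - 957\right) = 924 \left(-952\right) = -879648$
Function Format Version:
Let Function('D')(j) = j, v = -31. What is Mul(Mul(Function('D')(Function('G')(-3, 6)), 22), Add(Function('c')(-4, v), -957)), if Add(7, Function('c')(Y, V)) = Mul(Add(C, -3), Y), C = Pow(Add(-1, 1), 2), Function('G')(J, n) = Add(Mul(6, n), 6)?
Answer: -879648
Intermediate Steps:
Function('G')(J, n) = Add(6, Mul(6, n))
C = 0 (C = Pow(0, 2) = 0)
Function('c')(Y, V) = Add(-7, Mul(-3, Y)) (Function('c')(Y, V) = Add(-7, Mul(Add(0, -3), Y)) = Add(-7, Mul(-3, Y)))
Mul(Mul(Function('D')(Function('G')(-3, 6)), 22), Add(Function('c')(-4, v), -957)) = Mul(Mul(Add(6, Mul(6, 6)), 22), Add(Add(-7, Mul(-3, -4)), -957)) = Mul(Mul(Add(6, 36), 22), Add(Add(-7, 12), -957)) = Mul(Mul(42, 22), Add(5, -957)) = Mul(924, -952) = -879648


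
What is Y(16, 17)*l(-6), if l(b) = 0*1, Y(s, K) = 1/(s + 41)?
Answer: 0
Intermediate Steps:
Y(s, K) = 1/(41 + s)
l(b) = 0
Y(16, 17)*l(-6) = 0/(41 + 16) = 0/57 = (1/57)*0 = 0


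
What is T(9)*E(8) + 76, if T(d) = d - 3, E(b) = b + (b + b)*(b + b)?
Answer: 1660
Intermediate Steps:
E(b) = b + 4*b² (E(b) = b + (2*b)*(2*b) = b + 4*b²)
T(d) = -3 + d
T(9)*E(8) + 76 = (-3 + 9)*(8*(1 + 4*8)) + 76 = 6*(8*(1 + 32)) + 76 = 6*(8*33) + 76 = 6*264 + 76 = 1584 + 76 = 1660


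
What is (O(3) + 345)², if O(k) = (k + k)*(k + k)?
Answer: 145161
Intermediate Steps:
O(k) = 4*k² (O(k) = (2*k)*(2*k) = 4*k²)
(O(3) + 345)² = (4*3² + 345)² = (4*9 + 345)² = (36 + 345)² = 381² = 145161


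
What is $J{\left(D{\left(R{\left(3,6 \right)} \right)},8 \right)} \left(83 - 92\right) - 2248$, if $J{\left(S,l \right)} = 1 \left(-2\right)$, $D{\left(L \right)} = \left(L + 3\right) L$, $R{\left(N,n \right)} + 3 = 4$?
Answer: $-2230$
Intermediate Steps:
$R{\left(N,n \right)} = 1$ ($R{\left(N,n \right)} = -3 + 4 = 1$)
$D{\left(L \right)} = L \left(3 + L\right)$ ($D{\left(L \right)} = \left(3 + L\right) L = L \left(3 + L\right)$)
$J{\left(S,l \right)} = -2$
$J{\left(D{\left(R{\left(3,6 \right)} \right)},8 \right)} \left(83 - 92\right) - 2248 = - 2 \left(83 - 92\right) - 2248 = \left(-2\right) \left(-9\right) - 2248 = 18 - 2248 = -2230$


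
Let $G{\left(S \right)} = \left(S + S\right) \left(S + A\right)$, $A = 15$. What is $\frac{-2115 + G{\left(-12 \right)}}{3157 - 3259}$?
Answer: $\frac{729}{34} \approx 21.441$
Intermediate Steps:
$G{\left(S \right)} = 2 S \left(15 + S\right)$ ($G{\left(S \right)} = \left(S + S\right) \left(S + 15\right) = 2 S \left(15 + S\right)$)
$\frac{-2115 + G{\left(-12 \right)}}{3157 - 3259} = \frac{-2115 + 2 \left(-12\right) \left(15 - 12\right)}{3157 - 3259} = \frac{-2115 + 2 \left(-12\right) 3}{-102} = \left(-2115 - 72\right) \left(- \frac{1}{102}\right) = \left(-2187\right) \left(- \frac{1}{102}\right) = \frac{729}{34}$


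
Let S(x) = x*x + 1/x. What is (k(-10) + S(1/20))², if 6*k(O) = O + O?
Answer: 400120009/1440000 ≈ 277.86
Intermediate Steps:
S(x) = 1/x + x² (S(x) = x² + 1/x = 1/x + x²)
k(O) = O/3 (k(O) = (O + O)/6 = (2*O)/6 = O/3)
(k(-10) + S(1/20))² = ((⅓)*(-10) + (1 + (1/20)³)/(1/20))² = (-10/3 + (1 + (1/20)³)/(1/20))² = (-10/3 + 20*(1 + 1/8000))² = (-10/3 + 20*(8001/8000))² = (-10/3 + 8001/400)² = (20003/1200)² = 400120009/1440000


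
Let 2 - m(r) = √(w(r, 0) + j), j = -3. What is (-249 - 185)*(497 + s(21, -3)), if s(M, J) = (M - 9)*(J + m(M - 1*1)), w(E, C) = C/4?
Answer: -210490 + 5208*I*√3 ≈ -2.1049e+5 + 9020.5*I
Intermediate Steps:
w(E, C) = C/4 (w(E, C) = C*(¼) = C/4)
m(r) = 2 - I*√3 (m(r) = 2 - √((¼)*0 - 3) = 2 - √(0 - 3) = 2 - √(-3) = 2 - I*√3)
s(M, J) = (-9 + M)*(2 + J - I*√3) (s(M, J) = (M - 9)*(J + (2 - I*√3)) = (-9 + M)*(2 + J - I*√3))
(-249 - 185)*(497 + s(21, -3)) = (-249 - 185)*(497 + (-18 - 9*(-3) - 3*21 + 21*(2 - I*√3) + 9*I*√3)) = -434*(497 + (-18 + 27 - 63 + (42 - 21*I*√3) + 9*I*√3)) = -434*(497 + (-12 - 12*I*√3)) = -434*(485 - 12*I*√3) = -210490 + 5208*I*√3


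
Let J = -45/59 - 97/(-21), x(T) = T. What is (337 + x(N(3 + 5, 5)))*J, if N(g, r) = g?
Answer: 549470/413 ≈ 1330.4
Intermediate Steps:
J = 4778/1239 (J = -45*1/59 - 97*(-1/21) = -45/59 + 97/21 = 4778/1239 ≈ 3.8563)
(337 + x(N(3 + 5, 5)))*J = (337 + (3 + 5))*(4778/1239) = (337 + 8)*(4778/1239) = 345*(4778/1239) = 549470/413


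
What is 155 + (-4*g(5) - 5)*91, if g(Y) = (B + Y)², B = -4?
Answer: -664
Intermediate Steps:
g(Y) = (-4 + Y)²
155 + (-4*g(5) - 5)*91 = 155 + (-4*(-4 + 5)² - 5)*91 = 155 + (-4*1² - 5)*91 = 155 + (-4*1 - 5)*91 = 155 + (-4 - 5)*91 = 155 - 9*91 = 155 - 819 = -664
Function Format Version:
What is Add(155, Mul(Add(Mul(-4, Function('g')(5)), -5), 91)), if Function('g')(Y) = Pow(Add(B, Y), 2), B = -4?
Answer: -664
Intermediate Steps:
Function('g')(Y) = Pow(Add(-4, Y), 2)
Add(155, Mul(Add(Mul(-4, Function('g')(5)), -5), 91)) = Add(155, Mul(Add(Mul(-4, Pow(Add(-4, 5), 2)), -5), 91)) = Add(155, Mul(Add(Mul(-4, Pow(1, 2)), -5), 91)) = Add(155, Mul(Add(Mul(-4, 1), -5), 91)) = Add(155, Mul(Add(-4, -5), 91)) = Add(155, Mul(-9, 91)) = Add(155, -819) = -664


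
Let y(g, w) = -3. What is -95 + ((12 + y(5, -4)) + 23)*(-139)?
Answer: -4543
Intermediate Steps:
-95 + ((12 + y(5, -4)) + 23)*(-139) = -95 + ((12 - 3) + 23)*(-139) = -95 + (9 + 23)*(-139) = -95 + 32*(-139) = -95 - 4448 = -4543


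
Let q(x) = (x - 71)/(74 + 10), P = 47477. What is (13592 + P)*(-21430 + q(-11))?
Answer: -54968267969/42 ≈ -1.3088e+9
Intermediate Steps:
q(x) = -71/84 + x/84 (q(x) = (-71 + x)/84 = (-71 + x)*(1/84) = -71/84 + x/84)
(13592 + P)*(-21430 + q(-11)) = (13592 + 47477)*(-21430 + (-71/84 + (1/84)*(-11))) = 61069*(-21430 + (-71/84 - 11/84)) = 61069*(-21430 - 41/42) = 61069*(-900101/42) = -54968267969/42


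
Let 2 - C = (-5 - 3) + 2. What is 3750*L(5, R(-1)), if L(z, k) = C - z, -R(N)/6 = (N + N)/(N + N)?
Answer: 11250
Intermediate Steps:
C = 8 (C = 2 - ((-5 - 3) + 2) = 2 - (-8 + 2) = 2 - 1*(-6) = 2 + 6 = 8)
R(N) = -6 (R(N) = -6*(N + N)/(N + N) = -6*2*N/(2*N) = -6*2*N*1/(2*N) = -6*1 = -6)
L(z, k) = 8 - z
3750*L(5, R(-1)) = 3750*(8 - 1*5) = 3750*(8 - 5) = 3750*3 = 11250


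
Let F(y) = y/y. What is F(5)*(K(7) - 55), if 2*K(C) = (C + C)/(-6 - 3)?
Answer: -502/9 ≈ -55.778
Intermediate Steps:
F(y) = 1
K(C) = -C/9 (K(C) = ((C + C)/(-6 - 3))/2 = ((2*C)/(-9))/2 = ((2*C)*(-1/9))/2 = (-2*C/9)/2 = -C/9)
F(5)*(K(7) - 55) = 1*(-1/9*7 - 55) = 1*(-7/9 - 55) = 1*(-502/9) = -502/9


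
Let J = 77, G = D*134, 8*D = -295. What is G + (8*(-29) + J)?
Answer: -20385/4 ≈ -5096.3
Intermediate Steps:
D = -295/8 (D = (⅛)*(-295) = -295/8 ≈ -36.875)
G = -19765/4 (G = -295/8*134 = -19765/4 ≈ -4941.3)
G + (8*(-29) + J) = -19765/4 + (8*(-29) + 77) = -19765/4 + (-232 + 77) = -19765/4 - 155 = -20385/4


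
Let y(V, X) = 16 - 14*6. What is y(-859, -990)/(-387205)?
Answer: 68/387205 ≈ 0.00017562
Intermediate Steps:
y(V, X) = -68 (y(V, X) = 16 - 84 = -68)
y(-859, -990)/(-387205) = -68/(-387205) = -68*(-1/387205) = 68/387205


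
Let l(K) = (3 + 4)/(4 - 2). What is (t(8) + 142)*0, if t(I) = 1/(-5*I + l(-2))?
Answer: 0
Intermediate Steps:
l(K) = 7/2
t(I) = 1/(7/2 - 5*I) (t(I) = 1/(-5*I + 7/2) = 1/(7/2 - 5*I))
(t(8) + 142)*0 = (-2/(-7 + 10*8) + 142)*0 = (-2/(-7 + 80) + 142)*0 = (-2/73 + 142)*0 = (10364/73)*0 = 0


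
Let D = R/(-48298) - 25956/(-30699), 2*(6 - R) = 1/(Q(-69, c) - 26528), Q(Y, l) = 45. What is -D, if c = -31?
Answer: -7376625981745/8725856021748 ≈ -0.84538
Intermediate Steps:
R = 317797/52966 (R = 6 - 1/(2*(45 - 26528)) = 6 - ½/(-26483) = 6 - ½*(-1/26483) = 6 + 1/52966 = 317797/52966 ≈ 6.0000)
D = 7376625981745/8725856021748 (D = (317797/52966)/(-48298) - 25956/(-30699) = (317797/52966)*(-1/48298) - 25956*(-1/30699) = -317797/2558151868 + 2884/3411 = 7376625981745/8725856021748 ≈ 0.84538)
-D = -1*7376625981745/8725856021748 = -7376625981745/8725856021748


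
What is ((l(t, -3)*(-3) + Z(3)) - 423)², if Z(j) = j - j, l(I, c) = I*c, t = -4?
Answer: 210681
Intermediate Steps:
Z(j) = 0
((l(t, -3)*(-3) + Z(3)) - 423)² = ((-4*(-3)*(-3) + 0) - 423)² = ((12*(-3) + 0) - 423)² = ((-36 + 0) - 423)² = (-36 - 423)² = (-459)² = 210681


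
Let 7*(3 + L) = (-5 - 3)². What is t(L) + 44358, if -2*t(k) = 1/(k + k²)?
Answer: 190739351/4300 ≈ 44358.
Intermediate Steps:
L = 43/7 (L = -3 + (-5 - 3)²/7 = -3 + (⅐)*(-8)² = -3 + (⅐)*64 = -3 + 64/7 = 43/7 ≈ 6.1429)
t(k) = -1/(2*(k + k²))
t(L) + 44358 = -1/(2*43/7*(1 + 43/7)) + 44358 = -½*7/43/50/7 + 44358 = -½*7/43*7/50 + 44358 = -49/4300 + 44358 = 190739351/4300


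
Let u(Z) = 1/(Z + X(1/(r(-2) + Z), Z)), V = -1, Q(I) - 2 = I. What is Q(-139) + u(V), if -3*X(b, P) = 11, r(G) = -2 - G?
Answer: -1921/14 ≈ -137.21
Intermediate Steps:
Q(I) = 2 + I
X(b, P) = -11/3 (X(b, P) = -1/3*11 = -11/3)
u(Z) = 1/(-11/3 + Z) (u(Z) = 1/(Z - 11/3) = 1/(-11/3 + Z))
Q(-139) + u(V) = (2 - 139) + 3/(-11 + 3*(-1)) = -137 + 3/(-11 - 3) = -137 + 3/(-14) = -137 + 3*(-1/14) = -137 - 3/14 = -1921/14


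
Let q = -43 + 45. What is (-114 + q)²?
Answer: 12544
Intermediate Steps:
q = 2
(-114 + q)² = (-114 + 2)² = (-112)² = 12544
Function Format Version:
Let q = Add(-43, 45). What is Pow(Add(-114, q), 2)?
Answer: 12544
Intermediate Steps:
q = 2
Pow(Add(-114, q), 2) = Pow(Add(-114, 2), 2) = Pow(-112, 2) = 12544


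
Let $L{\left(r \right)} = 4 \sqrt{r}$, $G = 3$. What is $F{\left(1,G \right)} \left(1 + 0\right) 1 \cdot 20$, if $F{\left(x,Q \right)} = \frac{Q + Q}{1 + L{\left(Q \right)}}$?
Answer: $- \frac{120}{47} + \frac{480 \sqrt{3}}{47} \approx 15.136$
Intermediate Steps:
$F{\left(x,Q \right)} = \frac{2 Q}{1 + 4 \sqrt{Q}}$ ($F{\left(x,Q \right)} = \frac{Q + Q}{1 + 4 \sqrt{Q}} = \frac{2 Q}{1 + 4 \sqrt{Q}}$)
$F{\left(1,G \right)} \left(1 + 0\right) 1 \cdot 20 = 2 \cdot 3 \frac{1}{1 + 4 \sqrt{3}} \left(1 + 0\right) 1 \cdot 20 = \frac{6}{1 + 4 \sqrt{3}} \cdot 1 \cdot 1 \cdot 20 = \frac{6}{1 + 4 \sqrt{3}} \cdot 1 \cdot 20 = \frac{6}{1 + 4 \sqrt{3}} \cdot 20 = \frac{120}{1 + 4 \sqrt{3}}$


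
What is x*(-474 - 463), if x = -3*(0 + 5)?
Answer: 14055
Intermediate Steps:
x = -15 (x = -3*5 = -15)
x*(-474 - 463) = -15*(-474 - 463) = -15*(-937) = 14055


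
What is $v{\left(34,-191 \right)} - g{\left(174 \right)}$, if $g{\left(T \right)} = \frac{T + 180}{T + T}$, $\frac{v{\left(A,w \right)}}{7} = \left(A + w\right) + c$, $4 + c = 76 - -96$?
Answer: $\frac{4407}{58} \approx 75.983$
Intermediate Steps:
$c = 168$ ($c = -4 + \left(76 - -96\right) = -4 + \left(76 + 96\right) = -4 + 172 = 168$)
$v{\left(A,w \right)} = 1176 + 7 A + 7 w$ ($v{\left(A,w \right)} = 7 \left(\left(A + w\right) + 168\right) = 7 \left(168 + A + w\right) = 1176 + 7 A + 7 w$)
$g{\left(T \right)} = \frac{180 + T}{2 T}$
$v{\left(34,-191 \right)} - g{\left(174 \right)} = \left(1176 + 7 \cdot 34 + 7 \left(-191\right)\right) - \frac{180 + 174}{2 \cdot 174} = \left(1176 + 238 - 1337\right) - \frac{1}{2} \cdot \frac{1}{174} \cdot 354 = 77 - \frac{59}{58} = \frac{4407}{58}$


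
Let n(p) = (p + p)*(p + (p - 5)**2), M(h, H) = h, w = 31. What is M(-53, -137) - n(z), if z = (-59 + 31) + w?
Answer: -95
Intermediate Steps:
z = 3 (z = (-59 + 31) + 31 = -28 + 31 = 3)
n(p) = 2*p*(p + (-5 + p)**2) (n(p) = (2*p)*(p + (-5 + p)**2) = 2*p*(p + (-5 + p)**2))
M(-53, -137) - n(z) = -53 - 2*3*(3 + (-5 + 3)**2) = -53 - 2*3*(3 + (-2)**2) = -53 - 2*3*(3 + 4) = -53 - 2*3*7 = -53 - 1*42 = -53 - 42 = -95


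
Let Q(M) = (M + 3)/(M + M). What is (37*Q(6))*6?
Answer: 333/2 ≈ 166.50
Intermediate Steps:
Q(M) = (3 + M)/(2*M) (Q(M) = (3 + M)/((2*M)) = (3 + M)*(1/(2*M)) = (3 + M)/(2*M))
(37*Q(6))*6 = (37*((½)*(3 + 6)/6))*6 = (37*((½)*(⅙)*9))*6 = (37*(¾))*6 = (111/4)*6 = 333/2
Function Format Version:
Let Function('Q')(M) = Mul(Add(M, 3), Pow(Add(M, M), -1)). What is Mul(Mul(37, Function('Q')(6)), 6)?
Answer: Rational(333, 2) ≈ 166.50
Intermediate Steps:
Function('Q')(M) = Mul(Rational(1, 2), Pow(M, -1), Add(3, M)) (Function('Q')(M) = Mul(Add(3, M), Pow(Mul(2, M), -1)) = Mul(Add(3, M), Mul(Rational(1, 2), Pow(M, -1))) = Mul(Rational(1, 2), Pow(M, -1), Add(3, M)))
Mul(Mul(37, Function('Q')(6)), 6) = Mul(Mul(37, Mul(Rational(1, 2), Pow(6, -1), Add(3, 6))), 6) = Mul(Mul(37, Mul(Rational(1, 2), Rational(1, 6), 9)), 6) = Mul(Mul(37, Rational(3, 4)), 6) = Mul(Rational(111, 4), 6) = Rational(333, 2)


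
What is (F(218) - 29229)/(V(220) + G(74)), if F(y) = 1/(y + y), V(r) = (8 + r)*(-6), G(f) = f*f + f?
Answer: -12743843/1823352 ≈ -6.9892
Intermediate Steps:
G(f) = f + f² (G(f) = f² + f = f + f²)
V(r) = -48 - 6*r
F(y) = 1/(2*y)
(F(218) - 29229)/(V(220) + G(74)) = ((½)/218 - 29229)/((-48 - 6*220) + 74*(1 + 74)) = ((½)*(1/218) - 29229)/((-48 - 1320) + 74*75) = (1/436 - 29229)/(-1368 + 5550) = -12743843/436/4182 = -12743843/436*1/4182 = -12743843/1823352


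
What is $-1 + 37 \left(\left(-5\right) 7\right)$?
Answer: $-1296$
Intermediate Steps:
$-1 + 37 \left(\left(-5\right) 7\right) = -1 + 37 \left(-35\right) = -1 - 1295 = -1296$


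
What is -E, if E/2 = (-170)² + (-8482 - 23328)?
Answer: 5820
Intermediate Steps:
E = -5820 (E = 2*((-170)² + (-8482 - 23328)) = 2*(28900 - 31810) = 2*(-2910) = -5820)
-E = -1*(-5820) = 5820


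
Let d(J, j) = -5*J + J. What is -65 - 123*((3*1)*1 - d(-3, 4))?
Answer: 1042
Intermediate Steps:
d(J, j) = -4*J
-65 - 123*((3*1)*1 - d(-3, 4)) = -65 - 123*((3*1)*1 - (-4)*(-3)) = -65 - 123*(3*1 - 1*12) = -65 - 123*(3 - 12) = -65 - 123*(-9) = -65 + 1107 = 1042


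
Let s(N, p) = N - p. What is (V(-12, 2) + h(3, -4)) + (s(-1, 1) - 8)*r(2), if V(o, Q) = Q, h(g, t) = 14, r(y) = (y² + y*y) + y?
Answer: -84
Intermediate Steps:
r(y) = y + 2*y² (r(y) = (y² + y²) + y = 2*y² + y = y + 2*y²)
(V(-12, 2) + h(3, -4)) + (s(-1, 1) - 8)*r(2) = (2 + 14) + ((-1 - 1*1) - 8)*(2*(1 + 2*2)) = 16 + ((-1 - 1) - 8)*(2*(1 + 4)) = 16 + (-2 - 8)*(2*5) = 16 - 10*10 = 16 - 100 = -84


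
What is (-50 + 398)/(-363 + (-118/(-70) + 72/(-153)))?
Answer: -34510/35877 ≈ -0.96190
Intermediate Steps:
(-50 + 398)/(-363 + (-118/(-70) + 72/(-153))) = 348/(-363 + (-118*(-1/70) + 72*(-1/153))) = 348/(-363 + (59/35 - 8/17)) = 348/(-363 + 723/595) = 348/(-215262/595) = 348*(-595/215262) = -34510/35877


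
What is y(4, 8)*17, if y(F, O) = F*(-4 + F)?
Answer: 0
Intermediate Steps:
y(4, 8)*17 = (4*(-4 + 4))*17 = (4*0)*17 = 0*17 = 0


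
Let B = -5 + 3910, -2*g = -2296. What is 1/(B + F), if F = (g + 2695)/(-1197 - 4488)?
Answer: 1895/7398694 ≈ 0.00025613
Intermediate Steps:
g = 1148 (g = -½*(-2296) = 1148)
B = 3905
F = -1281/1895 (F = (1148 + 2695)/(-1197 - 4488) = 3843/(-5685) = 3843*(-1/5685) = -1281/1895 ≈ -0.67599)
1/(B + F) = 1/(3905 - 1281/1895) = 1/(7398694/1895) = 1895/7398694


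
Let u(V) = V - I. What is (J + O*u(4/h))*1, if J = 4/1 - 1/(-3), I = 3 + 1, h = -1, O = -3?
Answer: 85/3 ≈ 28.333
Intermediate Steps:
I = 4
u(V) = -4 + V (u(V) = V - 1*4 = V - 4 = -4 + V)
J = 13/3 (J = 4*1 - 1*(-⅓) = 4 + ⅓ = 13/3 ≈ 4.3333)
(J + O*u(4/h))*1 = (13/3 - 3*(-4 + 4/(-1)))*1 = (13/3 - 3*(-4 + 4*(-1)))*1 = (13/3 - 3*(-4 - 4))*1 = (13/3 - 3*(-8))*1 = (13/3 + 24)*1 = (85/3)*1 = 85/3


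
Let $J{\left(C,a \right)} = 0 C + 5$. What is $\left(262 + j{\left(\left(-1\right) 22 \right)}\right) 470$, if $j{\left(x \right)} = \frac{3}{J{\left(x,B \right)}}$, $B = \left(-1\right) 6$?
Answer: $123422$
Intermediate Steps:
$B = -6$
$J{\left(C,a \right)} = 5$ ($J{\left(C,a \right)} = 0 + 5 = 5$)
$j{\left(x \right)} = \frac{3}{5}$
$\left(262 + j{\left(\left(-1\right) 22 \right)}\right) 470 = \left(262 + \frac{3}{5}\right) 470 = \frac{1313}{5} \cdot 470 = 123422$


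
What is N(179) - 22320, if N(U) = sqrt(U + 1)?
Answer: -22320 + 6*sqrt(5) ≈ -22307.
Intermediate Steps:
N(U) = sqrt(1 + U)
N(179) - 22320 = sqrt(1 + 179) - 22320 = sqrt(180) - 22320 = 6*sqrt(5) - 22320 = -22320 + 6*sqrt(5)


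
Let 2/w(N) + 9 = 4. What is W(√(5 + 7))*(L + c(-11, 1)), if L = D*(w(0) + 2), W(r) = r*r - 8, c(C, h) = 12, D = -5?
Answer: 16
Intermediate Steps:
w(N) = -⅖ (w(N) = 2/(-9 + 4) = 2/(-5) = 2*(-⅕) = -⅖)
W(r) = -8 + r² (W(r) = r² - 8 = -8 + r²)
L = -8 (L = -5*(-⅖ + 2) = -5*8/5 = -8)
W(√(5 + 7))*(L + c(-11, 1)) = (-8 + (√(5 + 7))²)*(-8 + 12) = (-8 + (√12)²)*4 = (-8 + (2*√3)²)*4 = (-8 + 12)*4 = 4*4 = 16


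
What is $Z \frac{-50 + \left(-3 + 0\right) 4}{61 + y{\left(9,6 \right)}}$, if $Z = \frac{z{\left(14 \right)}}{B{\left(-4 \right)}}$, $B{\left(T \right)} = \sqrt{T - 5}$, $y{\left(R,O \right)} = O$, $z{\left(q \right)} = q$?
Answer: $\frac{868 i}{201} \approx 4.3184 i$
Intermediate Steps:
$B{\left(T \right)} = \sqrt{-5 + T}$
$Z = - \frac{14 i}{3}$ ($Z = \frac{14}{\sqrt{-5 - 4}} = \frac{14}{\sqrt{-9}} = \frac{14}{3 i} = 14 \left(- \frac{i}{3}\right) = - \frac{14 i}{3} \approx - 4.6667 i$)
$Z \frac{-50 + \left(-3 + 0\right) 4}{61 + y{\left(9,6 \right)}} = - \frac{14 i}{3} \frac{-50 + \left(-3 + 0\right) 4}{61 + 6} = - \frac{14 i}{3} \frac{-50 - 12}{67} = - \frac{14 i}{3} \left(-50 - 12\right) \frac{1}{67} = - \frac{14 i}{3} \left(\left(-62\right) \frac{1}{67}\right) = - \frac{14 i}{3} \left(- \frac{62}{67}\right) = \frac{868 i}{201}$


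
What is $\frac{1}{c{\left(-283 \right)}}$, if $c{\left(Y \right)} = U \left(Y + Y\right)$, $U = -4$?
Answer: $\frac{1}{2264} \approx 0.0004417$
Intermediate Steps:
$c{\left(Y \right)} = - 8 Y$ ($c{\left(Y \right)} = - 4 \left(Y + Y\right) = - 4 \cdot 2 Y = - 8 Y$)
$\frac{1}{c{\left(-283 \right)}} = \frac{1}{\left(-8\right) \left(-283\right)} = \frac{1}{2264}$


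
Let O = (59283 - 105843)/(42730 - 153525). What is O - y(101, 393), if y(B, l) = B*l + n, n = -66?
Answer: -878085381/22159 ≈ -39627.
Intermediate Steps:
y(B, l) = -66 + B*l (y(B, l) = B*l - 66 = -66 + B*l)
O = 9312/22159 (O = -46560/(-110795) = -46560*(-1/110795) = 9312/22159 ≈ 0.42024)
O - y(101, 393) = 9312/22159 - (-66 + 101*393) = 9312/22159 - (-66 + 39693) = 9312/22159 - 1*39627 = 9312/22159 - 39627 = -878085381/22159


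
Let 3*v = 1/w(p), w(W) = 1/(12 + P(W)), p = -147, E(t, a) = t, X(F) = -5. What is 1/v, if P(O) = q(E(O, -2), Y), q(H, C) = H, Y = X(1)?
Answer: -1/45 ≈ -0.022222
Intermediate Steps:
Y = -5
P(O) = O
w(W) = 1/(12 + W)
v = -45 (v = 1/(3*(1/(12 - 147))) = 1/(3*(1/(-135))) = 1/(3*(-1/135)) = (⅓)*(-135) = -45)
1/v = 1/(-45) = -1/45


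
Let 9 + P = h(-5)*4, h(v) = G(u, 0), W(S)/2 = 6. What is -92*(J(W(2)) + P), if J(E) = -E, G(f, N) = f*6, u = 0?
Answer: 1932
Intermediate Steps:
W(S) = 12 (W(S) = 2*6 = 12)
G(f, N) = 6*f
h(v) = 0 (h(v) = 6*0 = 0)
P = -9 (P = -9 + 0*4 = -9 + 0 = -9)
-92*(J(W(2)) + P) = -92*(-1*12 - 9) = -92*(-12 - 9) = -92*(-21) = 1932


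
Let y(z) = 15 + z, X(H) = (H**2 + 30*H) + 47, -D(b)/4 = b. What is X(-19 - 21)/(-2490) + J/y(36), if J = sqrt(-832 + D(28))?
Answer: -149/830 + 4*I*sqrt(59)/51 ≈ -0.17952 + 0.60244*I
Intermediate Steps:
D(b) = -4*b
X(H) = 47 + H**2 + 30*H
J = 4*I*sqrt(59) (J = sqrt(-832 - 4*28) = sqrt(-832 - 112) = sqrt(-944) = 4*I*sqrt(59) ≈ 30.725*I)
X(-19 - 21)/(-2490) + J/y(36) = (47 + (-19 - 21)**2 + 30*(-19 - 21))/(-2490) + (4*I*sqrt(59))/(15 + 36) = (47 + (-40)**2 + 30*(-40))*(-1/2490) + (4*I*sqrt(59))/51 = (47 + 1600 - 1200)*(-1/2490) + (4*I*sqrt(59))*(1/51) = 447*(-1/2490) + 4*I*sqrt(59)/51 = -149/830 + 4*I*sqrt(59)/51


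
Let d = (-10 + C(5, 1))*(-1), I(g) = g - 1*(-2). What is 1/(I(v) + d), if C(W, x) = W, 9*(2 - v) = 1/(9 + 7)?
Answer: 144/1295 ≈ 0.11120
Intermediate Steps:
v = 287/144 (v = 2 - 1/(9*(9 + 7)) = 2 - 1/9/16 = 2 - 1/9*1/16 = 2 - 1/144 = 287/144 ≈ 1.9931)
I(g) = 2 + g (I(g) = g + 2 = 2 + g)
d = 5 (d = (-10 + 5)*(-1) = -5*(-1) = 5)
1/(I(v) + d) = 1/((2 + 287/144) + 5) = 1/(575/144 + 5) = 1/(1295/144) = 144/1295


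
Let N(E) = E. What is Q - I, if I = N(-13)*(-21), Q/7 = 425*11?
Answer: 32452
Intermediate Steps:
Q = 32725 (Q = 7*(425*11) = 7*4675 = 32725)
I = 273 (I = -13*(-21) = 273)
Q - I = 32725 - 1*273 = 32725 - 273 = 32452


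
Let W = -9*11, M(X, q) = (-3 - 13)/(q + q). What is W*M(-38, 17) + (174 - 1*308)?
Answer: -1486/17 ≈ -87.412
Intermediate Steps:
M(X, q) = -8/q (M(X, q) = -16*1/(2*q) = -8/q)
W = -99
W*M(-38, 17) + (174 - 1*308) = -(-792)/17 + (174 - 1*308) = -(-792)/17 + (174 - 308) = -99*(-8/17) - 134 = 792/17 - 134 = -1486/17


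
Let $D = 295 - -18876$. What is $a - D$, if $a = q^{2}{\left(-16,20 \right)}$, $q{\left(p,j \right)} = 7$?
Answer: $-19122$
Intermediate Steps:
$D = 19171$ ($D = 295 + 18876 = 19171$)
$a = 49$ ($a = 7^{2} = 49$)
$a - D = 49 - 19171 = -19122$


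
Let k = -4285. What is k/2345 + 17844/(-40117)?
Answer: -6107015/2687839 ≈ -2.2721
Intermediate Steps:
k/2345 + 17844/(-40117) = -4285/2345 + 17844/(-40117) = -4285*1/2345 + 17844*(-1/40117) = -857/469 - 17844/40117 = -6107015/2687839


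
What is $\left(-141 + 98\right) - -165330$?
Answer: $165287$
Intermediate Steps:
$\left(-141 + 98\right) - -165330 = -43 + 165330 = 165287$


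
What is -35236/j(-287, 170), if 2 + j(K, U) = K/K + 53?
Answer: -8809/13 ≈ -677.62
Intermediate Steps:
j(K, U) = 52 (j(K, U) = -2 + (K/K + 53) = -2 + (1 + 53) = -2 + 54 = 52)
-35236/j(-287, 170) = -35236/52 = -35236*1/52 = -8809/13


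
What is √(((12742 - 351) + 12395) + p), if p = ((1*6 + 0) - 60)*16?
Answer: 3*√2658 ≈ 154.67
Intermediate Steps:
p = -864 (p = ((6 + 0) - 60)*16 = (6 - 60)*16 = -54*16 = -864)
√(((12742 - 351) + 12395) + p) = √(((12742 - 351) + 12395) - 864) = √((12391 + 12395) - 864) = √(24786 - 864) = √23922 = 3*√2658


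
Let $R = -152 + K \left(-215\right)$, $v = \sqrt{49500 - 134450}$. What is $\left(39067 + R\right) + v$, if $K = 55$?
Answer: $27090 + 5 i \sqrt{3398} \approx 27090.0 + 291.46 i$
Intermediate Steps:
$v = 5 i \sqrt{3398}$ ($v = \sqrt{-84950} = 5 i \sqrt{3398} \approx 291.46 i$)
$R = -11977$ ($R = -152 + 55 \left(-215\right) = -152 - 11825 = -11977$)
$\left(39067 + R\right) + v = \left(39067 - 11977\right) + 5 i \sqrt{3398} = 27090 + 5 i \sqrt{3398}$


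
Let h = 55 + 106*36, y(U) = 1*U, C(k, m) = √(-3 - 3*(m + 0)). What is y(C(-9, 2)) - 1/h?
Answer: -1/3871 + 3*I ≈ -0.00025833 + 3.0*I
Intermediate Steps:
C(k, m) = √(-3 - 3*m)
y(U) = U
h = 3871 (h = 55 + 3816 = 3871)
y(C(-9, 2)) - 1/h = √(-3 - 3*2) - 1/3871 = √(-3 - 6) - 1*1/3871 = √(-9) - 1/3871 = 3*I - 1/3871 = -1/3871 + 3*I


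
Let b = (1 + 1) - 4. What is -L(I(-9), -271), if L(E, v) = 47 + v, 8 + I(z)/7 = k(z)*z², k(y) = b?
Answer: 224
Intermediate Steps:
b = -2 (b = 2 - 4 = -2)
k(y) = -2
I(z) = -56 - 14*z² (I(z) = -56 + 7*(-2*z²) = -56 - 14*z²)
-L(I(-9), -271) = -(47 - 271) = -1*(-224) = 224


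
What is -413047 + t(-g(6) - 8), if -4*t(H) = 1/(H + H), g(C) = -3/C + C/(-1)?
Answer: -4956563/12 ≈ -4.1305e+5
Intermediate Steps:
g(C) = -C - 3/C (g(C) = -3/C + C*(-1) = -3/C - C = -C - 3/C)
t(H) = -1/(8*H) (t(H) = -1/(4*(H + H)) = -1/(2*H)/4 = -1/(8*H))
-413047 + t(-g(6) - 8) = -413047 - 1/(8*(-(-1*6 - 3/6) - 8)) = -413047 - 1/(8*(-(-6 - 3*⅙) - 8)) = -413047 - 1/(8*(-(-6 - ½) - 8)) = -413047 - 1/(8*(-1*(-13/2) - 8)) = -413047 - 1/(8*(13/2 - 8)) = -413047 - 1/(8*(-3/2)) = -413047 - ⅛*(-⅔) = -413047 + 1/12 = -4956563/12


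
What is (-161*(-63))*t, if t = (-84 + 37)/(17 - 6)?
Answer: -476721/11 ≈ -43338.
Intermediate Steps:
t = -47/11 ≈ -4.2727
(-161*(-63))*t = -161*(-63)*(-47/11) = 10143*(-47/11) = -476721/11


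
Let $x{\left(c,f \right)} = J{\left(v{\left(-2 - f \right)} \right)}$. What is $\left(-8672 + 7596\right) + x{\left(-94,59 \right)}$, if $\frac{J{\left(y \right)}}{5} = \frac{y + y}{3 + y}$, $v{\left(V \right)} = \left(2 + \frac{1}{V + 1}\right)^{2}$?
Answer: $- \frac{26716426}{24961} \approx -1070.3$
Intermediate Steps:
$v{\left(V \right)} = \left(2 + \frac{1}{1 + V}\right)^{2}$
$J{\left(y \right)} = \frac{10 y}{3 + y}$ ($J{\left(y \right)} = 5 \frac{y + y}{3 + y} = 5 \frac{2 y}{3 + y} = \frac{10 y}{3 + y}$)
$x{\left(c,f \right)} = \frac{10 \left(-1 - 2 f\right)^{2}}{\left(-1 - f\right)^{2} \left(3 + \frac{\left(-1 - 2 f\right)^{2}}{\left(-1 - f\right)^{2}}\right)}$ ($x{\left(c,f \right)} = \frac{10 \frac{\left(3 + 2 \left(-2 - f\right)\right)^{2}}{\left(1 - \left(2 + f\right)\right)^{2}}}{3 + \frac{\left(3 + 2 \left(-2 - f\right)\right)^{2}}{\left(1 - \left(2 + f\right)\right)^{2}}} = \frac{10 \frac{\left(3 - \left(4 + 2 f\right)\right)^{2}}{\left(-1 - f\right)^{2}}}{3 + \frac{\left(3 - \left(4 + 2 f\right)\right)^{2}}{\left(-1 - f\right)^{2}}} = \frac{10 \frac{\left(-1 - 2 f\right)^{2}}{\left(-1 - f\right)^{2}}}{3 + \frac{\left(-1 - 2 f\right)^{2}}{\left(-1 - f\right)^{2}}} = \frac{10 \left(-1 - 2 f\right)^{2}}{\left(-1 - f\right)^{2} \left(3 + \frac{\left(-1 - 2 f\right)^{2}}{\left(-1 - f\right)^{2}}\right)}$)
$\left(-8672 + 7596\right) + x{\left(-94,59 \right)} = \left(-8672 + 7596\right) + \frac{10 \left(1 + 4 \cdot 59 + 4 \cdot 59^{2}\right)}{4 + 7 \cdot 59^{2} + 10 \cdot 59} = -1076 + \frac{10 \left(1 + 236 + 4 \cdot 3481\right)}{4 + 7 \cdot 3481 + 590} = -1076 + \frac{10 \left(1 + 236 + 13924\right)}{4 + 24367 + 590} = -1076 + 10 \cdot \frac{1}{24961} \cdot 14161 = -1076 + \frac{141610}{24961} = - \frac{26716426}{24961}$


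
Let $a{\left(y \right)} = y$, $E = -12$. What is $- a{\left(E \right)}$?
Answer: $12$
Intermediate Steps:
$- a{\left(E \right)} = \left(-1\right) \left(-12\right) = 12$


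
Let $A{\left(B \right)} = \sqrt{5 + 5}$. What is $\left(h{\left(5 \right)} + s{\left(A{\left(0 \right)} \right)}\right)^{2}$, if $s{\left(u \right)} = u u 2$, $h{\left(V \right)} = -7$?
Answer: $169$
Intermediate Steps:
$A{\left(B \right)} = \sqrt{10}$
$s{\left(u \right)} = 2 u^{2}$ ($s{\left(u \right)} = u^{2} \cdot 2 = 2 u^{2}$)
$\left(h{\left(5 \right)} + s{\left(A{\left(0 \right)} \right)}\right)^{2} = \left(-7 + 2 \left(\sqrt{10}\right)^{2}\right)^{2} = \left(-7 + 2 \cdot 10\right)^{2} = \left(-7 + 20\right)^{2} = 13^{2} = 169$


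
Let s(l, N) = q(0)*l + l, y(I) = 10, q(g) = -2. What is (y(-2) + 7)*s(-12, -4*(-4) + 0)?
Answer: 204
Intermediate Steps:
s(l, N) = -l (s(l, N) = -2*l + l = -l)
(y(-2) + 7)*s(-12, -4*(-4) + 0) = (10 + 7)*(-1*(-12)) = 17*12 = 204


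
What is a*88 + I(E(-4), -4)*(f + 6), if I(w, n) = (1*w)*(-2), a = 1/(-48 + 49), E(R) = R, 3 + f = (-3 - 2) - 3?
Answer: 48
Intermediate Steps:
f = -11 (f = -3 + ((-3 - 2) - 3) = -3 + (-5 - 3) = -3 - 8 = -11)
a = 1 (a = 1/1 = 1)
I(w, n) = -2*w (I(w, n) = w*(-2) = -2*w)
a*88 + I(E(-4), -4)*(f + 6) = 1*88 + (-2*(-4))*(-11 + 6) = 88 + 8*(-5) = 88 - 40 = 48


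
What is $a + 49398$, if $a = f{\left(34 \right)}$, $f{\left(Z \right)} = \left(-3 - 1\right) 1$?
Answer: $49394$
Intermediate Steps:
$f{\left(Z \right)} = -4$ ($f{\left(Z \right)} = \left(-4\right) 1 = -4$)
$a = -4$
$a + 49398 = -4 + 49398 = 49394$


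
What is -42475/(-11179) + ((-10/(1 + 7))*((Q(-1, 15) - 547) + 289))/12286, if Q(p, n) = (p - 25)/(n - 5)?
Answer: 2101957637/549380776 ≈ 3.8260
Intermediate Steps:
Q(p, n) = (-25 + p)/(-5 + n)
-42475/(-11179) + ((-10/(1 + 7))*((Q(-1, 15) - 547) + 289))/12286 = -42475/(-11179) + ((-10/(1 + 7))*(((-25 - 1)/(-5 + 15) - 547) + 289))/12286 = -42475*(-1/11179) + ((-10/8)*((-26/10 - 547) + 289))*(1/12286) = 42475/11179 + ((-10*1/8)*(((1/10)*(-26) - 547) + 289))*(1/12286) = 42475/11179 - 5*((-13/5 - 547) + 289)/4*(1/12286) = 42475/11179 - 5*(-2748/5 + 289)/4*(1/12286) = 42475/11179 - 5/4*(-1303/5)*(1/12286) = 42475/11179 + (1303/4)*(1/12286) = 42475/11179 + 1303/49144 = 2101957637/549380776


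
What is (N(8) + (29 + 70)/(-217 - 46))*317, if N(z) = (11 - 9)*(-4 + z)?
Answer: 635585/263 ≈ 2416.7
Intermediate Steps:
N(z) = -8 + 2*z (N(z) = 2*(-4 + z) = -8 + 2*z)
(N(8) + (29 + 70)/(-217 - 46))*317 = ((-8 + 2*8) + (29 + 70)/(-217 - 46))*317 = ((-8 + 16) + 99/(-263))*317 = (8 + 99*(-1/263))*317 = (8 - 99/263)*317 = (2005/263)*317 = 635585/263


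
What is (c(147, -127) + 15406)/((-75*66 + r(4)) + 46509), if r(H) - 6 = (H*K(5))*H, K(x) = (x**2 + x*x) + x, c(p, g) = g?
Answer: 15279/42445 ≈ 0.35997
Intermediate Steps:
K(x) = x + 2*x**2 (K(x) = (x**2 + x**2) + x = 2*x**2 + x = x + 2*x**2)
r(H) = 6 + 55*H**2 (r(H) = 6 + (H*(5*(1 + 2*5)))*H = 6 + (H*(5*(1 + 10)))*H = 6 + (H*(5*11))*H = 6 + (H*55)*H = 6 + (55*H)*H = 6 + 55*H**2)
(c(147, -127) + 15406)/((-75*66 + r(4)) + 46509) = (-127 + 15406)/((-75*66 + (6 + 55*4**2)) + 46509) = 15279/((-4950 + (6 + 55*16)) + 46509) = 15279/((-4950 + (6 + 880)) + 46509) = 15279/((-4950 + 886) + 46509) = 15279/(-4064 + 46509) = 15279/42445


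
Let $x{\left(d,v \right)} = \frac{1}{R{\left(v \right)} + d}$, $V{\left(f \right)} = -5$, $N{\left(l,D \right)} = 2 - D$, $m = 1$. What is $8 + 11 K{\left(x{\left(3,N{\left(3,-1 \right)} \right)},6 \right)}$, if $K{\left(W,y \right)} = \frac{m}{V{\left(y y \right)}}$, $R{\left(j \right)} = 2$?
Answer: $\frac{29}{5} \approx 5.8$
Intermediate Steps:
$x{\left(d,v \right)} = \frac{1}{2 + d}$
$K{\left(W,y \right)} = - \frac{1}{5}$ ($K{\left(W,y \right)} = 1 \frac{1}{-5} = 1 \left(- \frac{1}{5}\right) = - \frac{1}{5}$)
$8 + 11 K{\left(x{\left(3,N{\left(3,-1 \right)} \right)},6 \right)} = 8 + 11 \left(- \frac{1}{5}\right) = 8 - \frac{11}{5} = \frac{29}{5}$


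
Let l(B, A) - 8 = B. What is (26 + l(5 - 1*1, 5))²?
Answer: 1444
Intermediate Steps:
l(B, A) = 8 + B
(26 + l(5 - 1*1, 5))² = (26 + (8 + (5 - 1*1)))² = (26 + (8 + (5 - 1)))² = (26 + (8 + 4))² = (26 + 12)² = 38² = 1444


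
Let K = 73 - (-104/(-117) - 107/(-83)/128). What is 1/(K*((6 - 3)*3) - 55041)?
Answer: -10624/577861571 ≈ -1.8385e-5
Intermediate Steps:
K = 6894013/95616 (K = 73 - (-104*(-1/117) - 107*(-1/83)*(1/128)) = 73 - (8/9 + (107/83)*(1/128)) = 73 - (8/9 + 107/10624) = 73 - 1*85955/95616 = 73 - 85955/95616 = 6894013/95616 ≈ 72.101)
1/(K*((6 - 3)*3) - 55041) = 1/(6894013*((6 - 3)*3)/95616 - 55041) = 1/(6894013*(3*3)/95616 - 55041) = 1/((6894013/95616)*9 - 55041) = 1/(6894013/10624 - 55041) = 1/(-577861571/10624) = -10624/577861571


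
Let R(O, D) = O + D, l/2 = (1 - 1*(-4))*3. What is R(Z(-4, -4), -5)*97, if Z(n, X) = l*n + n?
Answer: -12513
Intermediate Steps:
l = 30 (l = 2*((1 - 1*(-4))*3) = 2*((1 + 4)*3) = 2*(5*3) = 2*15 = 30)
Z(n, X) = 31*n (Z(n, X) = 30*n + n = 31*n)
R(O, D) = D + O
R(Z(-4, -4), -5)*97 = (-5 + 31*(-4))*97 = (-5 - 124)*97 = -129*97 = -12513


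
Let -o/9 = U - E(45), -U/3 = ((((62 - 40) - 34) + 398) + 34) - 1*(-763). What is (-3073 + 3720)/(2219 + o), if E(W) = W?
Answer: 647/34565 ≈ 0.018718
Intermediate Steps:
U = -3549 (U = -3*(((((62 - 40) - 34) + 398) + 34) - 1*(-763)) = -3*((((22 - 34) + 398) + 34) + 763) = -3*(((-12 + 398) + 34) + 763) = -3*((386 + 34) + 763) = -3*(420 + 763) = -3*1183 = -3549)
o = 32346 (o = -9*(-3549 - 1*45) = -9*(-3549 - 45) = -9*(-3594) = 32346)
(-3073 + 3720)/(2219 + o) = (-3073 + 3720)/(2219 + 32346) = 647/34565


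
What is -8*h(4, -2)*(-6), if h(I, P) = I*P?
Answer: -384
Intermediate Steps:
-8*h(4, -2)*(-6) = -32*(-2)*(-6) = -8*(-8)*(-6) = 64*(-6) = -384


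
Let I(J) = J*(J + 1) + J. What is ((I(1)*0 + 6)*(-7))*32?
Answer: -1344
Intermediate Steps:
I(J) = J + J*(1 + J) (I(J) = J*(1 + J) + J = J + J*(1 + J))
((I(1)*0 + 6)*(-7))*32 = (((1*(2 + 1))*0 + 6)*(-7))*32 = (((1*3)*0 + 6)*(-7))*32 = ((3*0 + 6)*(-7))*32 = ((0 + 6)*(-7))*32 = (6*(-7))*32 = -42*32 = -1344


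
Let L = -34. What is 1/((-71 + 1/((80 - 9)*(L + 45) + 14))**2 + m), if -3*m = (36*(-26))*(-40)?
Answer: -632025/4701746864 ≈ -0.00013442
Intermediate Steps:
m = -12480 (m = -36*(-26)*(-40)/3 = -(-312)*(-40) = -1/3*37440 = -12480)
1/((-71 + 1/((80 - 9)*(L + 45) + 14))**2 + m) = 1/((-71 + 1/((80 - 9)*(-34 + 45) + 14))**2 - 12480) = 1/((-71 + 1/(71*11 + 14))**2 - 12480) = 1/((-71 + 1/(781 + 14))**2 - 12480) = 1/((-71 + 1/795)**2 - 12480) = 1/((-56444/795)**2 - 12480) = 1/(3185925136/632025 - 12480) = 1/(-4701746864/632025) = -632025/4701746864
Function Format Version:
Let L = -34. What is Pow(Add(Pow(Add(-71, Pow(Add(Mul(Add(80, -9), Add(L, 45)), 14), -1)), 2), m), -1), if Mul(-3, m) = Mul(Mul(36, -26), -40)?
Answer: Rational(-632025, 4701746864) ≈ -0.00013442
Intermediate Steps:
m = -12480 (m = Mul(Rational(-1, 3), Mul(Mul(36, -26), -40)) = Mul(Rational(-1, 3), Mul(-936, -40)) = Mul(Rational(-1, 3), 37440) = -12480)
Pow(Add(Pow(Add(-71, Pow(Add(Mul(Add(80, -9), Add(L, 45)), 14), -1)), 2), m), -1) = Pow(Add(Pow(Add(-71, Pow(Add(Mul(Add(80, -9), Add(-34, 45)), 14), -1)), 2), -12480), -1) = Pow(Add(Pow(Add(-71, Pow(Add(Mul(71, 11), 14), -1)), 2), -12480), -1) = Pow(Add(Pow(Add(-71, Pow(Add(781, 14), -1)), 2), -12480), -1) = Pow(Add(Pow(Add(-71, Pow(795, -1)), 2), -12480), -1) = Pow(Add(Pow(Add(-71, Rational(1, 795)), 2), -12480), -1) = Pow(Add(Pow(Rational(-56444, 795), 2), -12480), -1) = Pow(Add(Rational(3185925136, 632025), -12480), -1) = Pow(Rational(-4701746864, 632025), -1) = Rational(-632025, 4701746864)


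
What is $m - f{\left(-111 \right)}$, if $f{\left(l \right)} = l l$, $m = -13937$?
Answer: $-26258$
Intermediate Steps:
$f{\left(l \right)} = l^{2}$
$m - f{\left(-111 \right)} = -13937 - \left(-111\right)^{2} = -13937 - 12321 = -26258$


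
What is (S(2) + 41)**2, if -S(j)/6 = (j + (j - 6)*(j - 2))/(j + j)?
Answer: 1444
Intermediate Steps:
S(j) = -3*(j + (-6 + j)*(-2 + j))/j (S(j) = -6*(j + (j - 6)*(j - 2))/(j + j) = -6*(j + (-6 + j)*(-2 + j))/(2*j) = -6*(j + (-6 + j)*(-2 + j))*1/(2*j) = -3*(j + (-6 + j)*(-2 + j))/j)
(S(2) + 41)**2 = ((21 - 36/2 - 3*2) + 41)**2 = ((21 - 36*1/2 - 6) + 41)**2 = ((21 - 18 - 6) + 41)**2 = (-3 + 41)**2 = 38**2 = 1444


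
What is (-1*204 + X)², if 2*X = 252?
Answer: 6084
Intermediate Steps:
X = 126 (X = (½)*252 = 126)
(-1*204 + X)² = (-1*204 + 126)² = (-204 + 126)² = (-78)² = 6084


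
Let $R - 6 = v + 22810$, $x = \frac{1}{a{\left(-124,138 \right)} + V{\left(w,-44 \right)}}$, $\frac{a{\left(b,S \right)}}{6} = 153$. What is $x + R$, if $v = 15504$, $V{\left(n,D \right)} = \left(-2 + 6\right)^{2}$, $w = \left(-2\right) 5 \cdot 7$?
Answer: $\frac{35790881}{934} \approx 38320.0$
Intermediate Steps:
$a{\left(b,S \right)} = 918$ ($a{\left(b,S \right)} = 6 \cdot 153 = 918$)
$w = -70$ ($w = \left(-10\right) 7 = -70$)
$V{\left(n,D \right)} = 16$ ($V{\left(n,D \right)} = 4^{2} = 16$)
$x = \frac{1}{934}$ ($x = \frac{1}{918 + 16} = \frac{1}{934} \approx 0.0010707$)
$R = 38320$ ($R = 6 + \left(15504 + 22810\right) = 6 + 38314 = 38320$)
$x + R = \frac{1}{934} + 38320 = \frac{35790881}{934}$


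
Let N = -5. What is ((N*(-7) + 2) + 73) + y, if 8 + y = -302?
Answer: -200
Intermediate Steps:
y = -310 (y = -8 - 302 = -310)
((N*(-7) + 2) + 73) + y = ((-5*(-7) + 2) + 73) - 310 = ((35 + 2) + 73) - 310 = (37 + 73) - 310 = 110 - 310 = -200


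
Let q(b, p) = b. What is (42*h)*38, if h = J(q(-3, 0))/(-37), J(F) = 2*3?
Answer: -9576/37 ≈ -258.81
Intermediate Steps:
J(F) = 6
h = -6/37 (h = 6/(-37) = 6*(-1/37) = -6/37 ≈ -0.16216)
(42*h)*38 = (42*(-6/37))*38 = -252/37*38 = -9576/37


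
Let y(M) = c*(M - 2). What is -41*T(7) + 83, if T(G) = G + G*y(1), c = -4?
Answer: -1352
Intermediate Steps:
y(M) = 8 - 4*M (y(M) = -4*(M - 2) = -4*(-2 + M) = 8 - 4*M)
T(G) = 5*G (T(G) = G + G*(8 - 4*1) = G + G*(8 - 4) = G + G*4 = G + 4*G = 5*G)
-41*T(7) + 83 = -205*7 + 83 = -41*35 + 83 = -1435 + 83 = -1352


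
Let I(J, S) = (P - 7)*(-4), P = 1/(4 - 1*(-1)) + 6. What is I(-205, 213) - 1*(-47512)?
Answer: 237576/5 ≈ 47515.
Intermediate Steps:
P = 31/5 (P = 1/(4 + 1) + 6 = 1/5 + 6 = 1*(⅕) + 6 = ⅕ + 6 = 31/5 ≈ 6.2000)
I(J, S) = 16/5 (I(J, S) = (31/5 - 7)*(-4) = -⅘*(-4) = 16/5)
I(-205, 213) - 1*(-47512) = 16/5 - 1*(-47512) = 16/5 + 47512 = 237576/5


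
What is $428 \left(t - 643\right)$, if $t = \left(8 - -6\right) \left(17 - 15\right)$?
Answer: $-263220$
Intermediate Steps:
$t = 28$ ($t = \left(8 + 6\right) 2 = 14 \cdot 2 = 28$)
$428 \left(t - 643\right) = 428 \left(28 - 643\right) = 428 \left(-615\right) = -263220$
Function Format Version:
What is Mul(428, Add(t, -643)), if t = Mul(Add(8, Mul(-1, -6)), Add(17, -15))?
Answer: -263220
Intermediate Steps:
t = 28 (t = Mul(Add(8, 6), 2) = Mul(14, 2) = 28)
Mul(428, Add(t, -643)) = Mul(428, Add(28, -643)) = Mul(428, -615) = -263220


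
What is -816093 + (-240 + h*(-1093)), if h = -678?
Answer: -75279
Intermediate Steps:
-816093 + (-240 + h*(-1093)) = -816093 + (-240 - 678*(-1093)) = -816093 + (-240 + 741054) = -816093 + 740814 = -75279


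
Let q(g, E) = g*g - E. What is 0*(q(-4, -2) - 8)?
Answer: 0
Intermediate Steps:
q(g, E) = g² - E
0*(q(-4, -2) - 8) = 0*(((-4)² - 1*(-2)) - 8) = 0*((16 + 2) - 8) = 0*(18 - 8) = 0*10 = 0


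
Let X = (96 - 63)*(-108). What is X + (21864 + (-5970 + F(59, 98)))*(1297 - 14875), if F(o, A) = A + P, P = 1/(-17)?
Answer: -3691416402/17 ≈ -2.1714e+8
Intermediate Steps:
P = -1/17 ≈ -0.058824
F(o, A) = -1/17 + A (F(o, A) = A - 1/17 = -1/17 + A)
X = -3564 (X = 33*(-108) = -3564)
X + (21864 + (-5970 + F(59, 98)))*(1297 - 14875) = -3564 + (21864 + (-5970 + (-1/17 + 98)))*(1297 - 14875) = -3564 + (21864 + (-5970 + 1665/17))*(-13578) = -3564 + (21864 - 99825/17)*(-13578) = -3564 + (271863/17)*(-13578) = -3564 - 3691355814/17 = -3691416402/17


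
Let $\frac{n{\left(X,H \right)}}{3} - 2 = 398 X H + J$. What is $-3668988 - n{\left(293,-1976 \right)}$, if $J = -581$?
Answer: $687620541$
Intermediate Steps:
$n{\left(X,H \right)} = -1737 + 1194 H X$ ($n{\left(X,H \right)} = 6 + 3 \left(398 X H - 581\right) = 6 + 3 \left(398 H X - 581\right) = 6 + 3 \left(-581 + 398 H X\right) = 6 + \left(-1743 + 1194 H X\right) = -1737 + 1194 H X$)
$-3668988 - n{\left(293,-1976 \right)} = -3668988 - \left(-1737 + 1194 \left(-1976\right) 293\right) = -3668988 - \left(-1737 - 691287792\right) = -3668988 - -691289529 = -3668988 + 691289529 = 687620541$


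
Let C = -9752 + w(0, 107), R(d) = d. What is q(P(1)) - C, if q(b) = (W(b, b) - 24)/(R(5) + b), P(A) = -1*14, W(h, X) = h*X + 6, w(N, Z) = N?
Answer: 87590/9 ≈ 9732.2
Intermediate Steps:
W(h, X) = 6 + X*h (W(h, X) = X*h + 6 = 6 + X*h)
C = -9752 (C = -9752 + 0 = -9752)
P(A) = -14
q(b) = (-18 + b²)/(5 + b) (q(b) = ((6 + b*b) - 24)/(5 + b) = ((6 + b²) - 24)/(5 + b) = (-18 + b²)/(5 + b))
q(P(1)) - C = (-18 + (-14)²)/(5 - 14) - 1*(-9752) = (-18 + 196)/(-9) + 9752 = -⅑*178 + 9752 = -178/9 + 9752 = 87590/9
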